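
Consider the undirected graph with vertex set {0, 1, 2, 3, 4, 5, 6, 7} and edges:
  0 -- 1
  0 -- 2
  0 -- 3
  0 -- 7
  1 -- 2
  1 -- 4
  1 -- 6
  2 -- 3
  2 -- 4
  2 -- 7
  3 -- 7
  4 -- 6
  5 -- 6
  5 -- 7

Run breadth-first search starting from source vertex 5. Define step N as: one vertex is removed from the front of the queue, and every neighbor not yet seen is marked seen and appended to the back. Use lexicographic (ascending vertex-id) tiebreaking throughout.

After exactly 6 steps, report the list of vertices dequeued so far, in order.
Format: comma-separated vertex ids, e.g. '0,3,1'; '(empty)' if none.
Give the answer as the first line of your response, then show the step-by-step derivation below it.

5,6,7,1,4,0

step 1: dequeue 5; queue=[6,7]; order=5
step 2: dequeue 6; queue=[7,1,4]; order=5,6
step 3: dequeue 7; queue=[1,4,0,2,3]; order=5,6,7
step 4: dequeue 1; queue=[4,0,2,3]; order=5,6,7,1
step 5: dequeue 4; queue=[0,2,3]; order=5,6,7,1,4
step 6: dequeue 0; queue=[2,3]; order=5,6,7,1,4,0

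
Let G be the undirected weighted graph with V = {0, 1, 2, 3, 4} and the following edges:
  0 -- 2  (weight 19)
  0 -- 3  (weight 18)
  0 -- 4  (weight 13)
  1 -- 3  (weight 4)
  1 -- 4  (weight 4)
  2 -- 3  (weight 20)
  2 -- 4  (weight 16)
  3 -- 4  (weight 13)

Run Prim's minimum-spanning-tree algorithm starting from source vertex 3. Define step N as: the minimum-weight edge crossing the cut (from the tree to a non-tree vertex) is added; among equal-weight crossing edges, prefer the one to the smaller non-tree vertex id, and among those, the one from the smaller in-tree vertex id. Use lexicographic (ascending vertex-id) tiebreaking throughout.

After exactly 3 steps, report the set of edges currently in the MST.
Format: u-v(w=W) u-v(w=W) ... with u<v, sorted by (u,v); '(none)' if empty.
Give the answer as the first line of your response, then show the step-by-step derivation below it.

0-4(w=13) 1-3(w=4) 1-4(w=4)

step 1: add edge 1-3 (w=4); MST = {1-3(w=4)}
step 2: add edge 1-4 (w=4); MST = {1-3(w=4) 1-4(w=4)}
step 3: add edge 0-4 (w=13); MST = {0-4(w=13) 1-3(w=4) 1-4(w=4)}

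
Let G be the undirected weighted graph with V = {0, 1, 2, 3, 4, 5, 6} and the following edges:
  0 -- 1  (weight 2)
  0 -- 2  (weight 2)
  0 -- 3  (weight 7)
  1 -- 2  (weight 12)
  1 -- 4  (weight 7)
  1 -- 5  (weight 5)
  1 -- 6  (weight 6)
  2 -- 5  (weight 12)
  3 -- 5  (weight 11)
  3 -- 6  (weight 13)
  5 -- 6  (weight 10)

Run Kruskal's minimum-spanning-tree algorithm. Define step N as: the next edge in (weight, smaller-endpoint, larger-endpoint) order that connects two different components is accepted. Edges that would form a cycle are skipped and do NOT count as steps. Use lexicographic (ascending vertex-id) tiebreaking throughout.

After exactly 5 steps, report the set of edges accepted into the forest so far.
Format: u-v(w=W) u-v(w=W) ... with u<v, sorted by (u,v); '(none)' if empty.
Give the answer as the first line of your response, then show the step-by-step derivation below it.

0-1(w=2) 0-2(w=2) 0-3(w=7) 1-5(w=5) 1-6(w=6)

step 1: add edge 0-1 (w=2); MST = {0-1(w=2)}
step 2: add edge 0-2 (w=2); MST = {0-1(w=2) 0-2(w=2)}
step 3: add edge 1-5 (w=5); MST = {0-1(w=2) 0-2(w=2) 1-5(w=5)}
step 4: add edge 1-6 (w=6); MST = {0-1(w=2) 0-2(w=2) 1-5(w=5) 1-6(w=6)}
step 5: add edge 0-3 (w=7); MST = {0-1(w=2) 0-2(w=2) 0-3(w=7) 1-5(w=5) 1-6(w=6)}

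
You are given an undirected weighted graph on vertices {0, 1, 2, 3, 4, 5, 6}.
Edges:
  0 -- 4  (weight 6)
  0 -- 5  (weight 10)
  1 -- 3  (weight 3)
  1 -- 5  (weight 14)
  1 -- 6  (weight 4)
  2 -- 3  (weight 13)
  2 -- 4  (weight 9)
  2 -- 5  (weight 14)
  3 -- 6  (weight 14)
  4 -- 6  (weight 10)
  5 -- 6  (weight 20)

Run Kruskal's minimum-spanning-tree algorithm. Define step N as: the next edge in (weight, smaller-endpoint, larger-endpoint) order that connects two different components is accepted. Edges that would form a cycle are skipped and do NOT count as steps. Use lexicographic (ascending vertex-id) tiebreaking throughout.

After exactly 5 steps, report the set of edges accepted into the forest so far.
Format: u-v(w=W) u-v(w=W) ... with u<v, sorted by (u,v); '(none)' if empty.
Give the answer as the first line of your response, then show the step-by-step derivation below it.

0-4(w=6) 0-5(w=10) 1-3(w=3) 1-6(w=4) 2-4(w=9)

step 1: add edge 1-3 (w=3); MST = {1-3(w=3)}
step 2: add edge 1-6 (w=4); MST = {1-3(w=3) 1-6(w=4)}
step 3: add edge 0-4 (w=6); MST = {0-4(w=6) 1-3(w=3) 1-6(w=4)}
step 4: add edge 2-4 (w=9); MST = {0-4(w=6) 1-3(w=3) 1-6(w=4) 2-4(w=9)}
step 5: add edge 0-5 (w=10); MST = {0-4(w=6) 0-5(w=10) 1-3(w=3) 1-6(w=4) 2-4(w=9)}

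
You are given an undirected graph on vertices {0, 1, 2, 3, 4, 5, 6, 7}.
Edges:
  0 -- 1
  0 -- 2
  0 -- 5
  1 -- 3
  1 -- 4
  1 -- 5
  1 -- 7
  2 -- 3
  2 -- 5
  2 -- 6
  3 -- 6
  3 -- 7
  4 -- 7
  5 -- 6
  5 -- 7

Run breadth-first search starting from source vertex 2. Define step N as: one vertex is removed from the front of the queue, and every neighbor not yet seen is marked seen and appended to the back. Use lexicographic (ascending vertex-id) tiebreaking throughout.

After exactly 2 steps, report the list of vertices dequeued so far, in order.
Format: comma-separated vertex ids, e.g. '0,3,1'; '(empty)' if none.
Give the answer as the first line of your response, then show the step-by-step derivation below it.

2,0

step 1: dequeue 2; queue=[0,3,5,6]; order=2
step 2: dequeue 0; queue=[3,5,6,1]; order=2,0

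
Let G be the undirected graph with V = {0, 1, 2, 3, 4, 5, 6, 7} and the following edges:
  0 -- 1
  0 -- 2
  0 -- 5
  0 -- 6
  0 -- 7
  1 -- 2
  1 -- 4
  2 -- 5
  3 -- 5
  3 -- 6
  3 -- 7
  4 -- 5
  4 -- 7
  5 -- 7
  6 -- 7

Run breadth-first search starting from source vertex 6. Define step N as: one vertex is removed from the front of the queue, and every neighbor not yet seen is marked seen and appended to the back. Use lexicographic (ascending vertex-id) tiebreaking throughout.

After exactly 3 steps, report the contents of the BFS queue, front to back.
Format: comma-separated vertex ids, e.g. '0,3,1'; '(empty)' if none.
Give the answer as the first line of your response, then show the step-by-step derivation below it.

7,1,2,5

step 1: dequeue 6; queue=[0,3,7]; order=6
step 2: dequeue 0; queue=[3,7,1,2,5]; order=6,0
step 3: dequeue 3; queue=[7,1,2,5]; order=6,0,3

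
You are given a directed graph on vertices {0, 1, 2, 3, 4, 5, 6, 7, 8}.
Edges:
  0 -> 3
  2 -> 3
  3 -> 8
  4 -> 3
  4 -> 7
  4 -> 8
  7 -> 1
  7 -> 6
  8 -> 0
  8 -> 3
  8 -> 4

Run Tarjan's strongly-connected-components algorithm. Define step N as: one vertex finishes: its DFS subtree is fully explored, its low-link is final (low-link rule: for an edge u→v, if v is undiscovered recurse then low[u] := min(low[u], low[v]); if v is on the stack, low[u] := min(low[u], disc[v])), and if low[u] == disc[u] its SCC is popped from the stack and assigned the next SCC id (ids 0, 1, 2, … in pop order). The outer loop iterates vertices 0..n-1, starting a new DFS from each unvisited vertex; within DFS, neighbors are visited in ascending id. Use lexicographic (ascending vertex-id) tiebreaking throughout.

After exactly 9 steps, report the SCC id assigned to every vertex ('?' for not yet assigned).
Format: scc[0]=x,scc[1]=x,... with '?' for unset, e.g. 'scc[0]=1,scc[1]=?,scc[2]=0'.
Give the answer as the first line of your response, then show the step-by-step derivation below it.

scc[0]=3,scc[1]=0,scc[2]=4,scc[3]=3,scc[4]=3,scc[5]=5,scc[6]=1,scc[7]=2,scc[8]=3

step 1: low=(low[0]=0,low[1]=5,low[2]=?,low[3]=1,low[4]=1,low[5]=?,low[6]=?,low[7]=4,low[8]=0); scc=(scc[0]=?,scc[1]=0,scc[2]=?,scc[3]=?,scc[4]=?,scc[5]=?,scc[6]=?,scc[7]=?,scc[8]=?)
step 2: low=(low[0]=0,low[1]=5,low[2]=?,low[3]=1,low[4]=1,low[5]=?,low[6]=6,low[7]=4,low[8]=0); scc=(scc[0]=?,scc[1]=0,scc[2]=?,scc[3]=?,scc[4]=?,scc[5]=?,scc[6]=1,scc[7]=?,scc[8]=?)
step 3: low=(low[0]=0,low[1]=5,low[2]=?,low[3]=1,low[4]=1,low[5]=?,low[6]=6,low[7]=4,low[8]=0); scc=(scc[0]=?,scc[1]=0,scc[2]=?,scc[3]=?,scc[4]=?,scc[5]=?,scc[6]=1,scc[7]=2,scc[8]=?)
step 4: low=(low[0]=0,low[1]=5,low[2]=?,low[3]=1,low[4]=1,low[5]=?,low[6]=6,low[7]=4,low[8]=0); scc=(scc[0]=?,scc[1]=0,scc[2]=?,scc[3]=?,scc[4]=?,scc[5]=?,scc[6]=1,scc[7]=2,scc[8]=?)
step 5: low=(low[0]=0,low[1]=5,low[2]=?,low[3]=1,low[4]=1,low[5]=?,low[6]=6,low[7]=4,low[8]=0); scc=(scc[0]=?,scc[1]=0,scc[2]=?,scc[3]=?,scc[4]=?,scc[5]=?,scc[6]=1,scc[7]=2,scc[8]=?)
step 6: low=(low[0]=0,low[1]=5,low[2]=?,low[3]=0,low[4]=1,low[5]=?,low[6]=6,low[7]=4,low[8]=0); scc=(scc[0]=?,scc[1]=0,scc[2]=?,scc[3]=?,scc[4]=?,scc[5]=?,scc[6]=1,scc[7]=2,scc[8]=?)
step 7: low=(low[0]=0,low[1]=5,low[2]=?,low[3]=0,low[4]=1,low[5]=?,low[6]=6,low[7]=4,low[8]=0); scc=(scc[0]=3,scc[1]=0,scc[2]=?,scc[3]=3,scc[4]=3,scc[5]=?,scc[6]=1,scc[7]=2,scc[8]=3)
step 8: low=(low[0]=0,low[1]=5,low[2]=7,low[3]=0,low[4]=1,low[5]=?,low[6]=6,low[7]=4,low[8]=0); scc=(scc[0]=3,scc[1]=0,scc[2]=4,scc[3]=3,scc[4]=3,scc[5]=?,scc[6]=1,scc[7]=2,scc[8]=3)
step 9: low=(low[0]=0,low[1]=5,low[2]=7,low[3]=0,low[4]=1,low[5]=8,low[6]=6,low[7]=4,low[8]=0); scc=(scc[0]=3,scc[1]=0,scc[2]=4,scc[3]=3,scc[4]=3,scc[5]=5,scc[6]=1,scc[7]=2,scc[8]=3)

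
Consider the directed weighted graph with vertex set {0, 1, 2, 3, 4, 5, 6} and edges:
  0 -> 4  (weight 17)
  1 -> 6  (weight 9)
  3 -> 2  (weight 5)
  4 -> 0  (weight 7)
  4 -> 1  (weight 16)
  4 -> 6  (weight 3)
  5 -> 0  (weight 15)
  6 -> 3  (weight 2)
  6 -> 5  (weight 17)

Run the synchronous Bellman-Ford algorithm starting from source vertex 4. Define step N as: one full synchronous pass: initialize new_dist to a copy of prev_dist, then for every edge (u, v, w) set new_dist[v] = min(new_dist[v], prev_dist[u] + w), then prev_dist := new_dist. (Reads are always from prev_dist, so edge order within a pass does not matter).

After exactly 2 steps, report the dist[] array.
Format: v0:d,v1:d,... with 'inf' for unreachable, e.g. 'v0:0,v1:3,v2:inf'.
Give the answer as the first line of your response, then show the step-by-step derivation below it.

v0:7,v1:16,v2:inf,v3:5,v4:0,v5:20,v6:3

step 1: dist = v0:7,v1:16,v2:inf,v3:inf,v4:0,v5:inf,v6:3
step 2: dist = v0:7,v1:16,v2:inf,v3:5,v4:0,v5:20,v6:3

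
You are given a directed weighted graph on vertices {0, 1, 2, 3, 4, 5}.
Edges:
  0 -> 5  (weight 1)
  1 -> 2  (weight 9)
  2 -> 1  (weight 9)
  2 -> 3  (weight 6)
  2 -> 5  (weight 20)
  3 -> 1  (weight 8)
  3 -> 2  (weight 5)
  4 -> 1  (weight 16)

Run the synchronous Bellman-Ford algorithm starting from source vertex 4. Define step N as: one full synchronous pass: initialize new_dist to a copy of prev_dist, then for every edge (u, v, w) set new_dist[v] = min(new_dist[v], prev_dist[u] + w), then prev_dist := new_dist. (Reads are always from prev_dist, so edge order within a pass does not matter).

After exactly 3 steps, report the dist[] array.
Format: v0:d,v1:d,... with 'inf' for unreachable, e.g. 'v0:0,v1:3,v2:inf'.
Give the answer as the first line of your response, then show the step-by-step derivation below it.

v0:inf,v1:16,v2:25,v3:31,v4:0,v5:45

step 1: dist = v0:inf,v1:16,v2:inf,v3:inf,v4:0,v5:inf
step 2: dist = v0:inf,v1:16,v2:25,v3:inf,v4:0,v5:inf
step 3: dist = v0:inf,v1:16,v2:25,v3:31,v4:0,v5:45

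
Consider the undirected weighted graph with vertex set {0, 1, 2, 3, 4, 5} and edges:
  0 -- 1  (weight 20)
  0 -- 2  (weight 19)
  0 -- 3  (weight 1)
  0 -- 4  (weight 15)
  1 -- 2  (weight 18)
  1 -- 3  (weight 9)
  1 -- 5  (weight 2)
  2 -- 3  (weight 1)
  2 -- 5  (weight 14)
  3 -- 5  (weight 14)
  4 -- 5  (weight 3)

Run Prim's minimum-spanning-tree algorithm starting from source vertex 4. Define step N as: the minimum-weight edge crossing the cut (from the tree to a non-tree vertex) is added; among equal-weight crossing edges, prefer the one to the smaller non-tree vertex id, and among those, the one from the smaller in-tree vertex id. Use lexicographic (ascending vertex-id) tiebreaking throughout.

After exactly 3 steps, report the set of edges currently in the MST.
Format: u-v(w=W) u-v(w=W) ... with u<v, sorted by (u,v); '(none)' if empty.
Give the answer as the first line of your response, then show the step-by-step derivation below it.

1-3(w=9) 1-5(w=2) 4-5(w=3)

step 1: add edge 4-5 (w=3); MST = {4-5(w=3)}
step 2: add edge 1-5 (w=2); MST = {1-5(w=2) 4-5(w=3)}
step 3: add edge 1-3 (w=9); MST = {1-3(w=9) 1-5(w=2) 4-5(w=3)}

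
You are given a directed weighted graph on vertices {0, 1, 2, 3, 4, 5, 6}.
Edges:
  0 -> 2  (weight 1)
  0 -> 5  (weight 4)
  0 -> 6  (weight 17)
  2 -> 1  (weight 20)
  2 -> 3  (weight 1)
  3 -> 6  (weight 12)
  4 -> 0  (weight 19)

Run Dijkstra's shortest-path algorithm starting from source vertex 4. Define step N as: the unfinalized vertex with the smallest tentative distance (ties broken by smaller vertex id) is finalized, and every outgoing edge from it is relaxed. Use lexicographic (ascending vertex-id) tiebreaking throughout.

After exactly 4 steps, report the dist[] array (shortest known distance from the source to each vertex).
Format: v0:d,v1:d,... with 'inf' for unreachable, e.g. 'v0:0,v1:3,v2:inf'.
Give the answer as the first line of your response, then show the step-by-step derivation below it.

v0:19,v1:40,v2:20,v3:21,v4:0,v5:23,v6:33

step 1: dist = v0:19,v1:inf,v2:inf,v3:inf,v4:0,v5:inf,v6:inf
step 2: dist = v0:19,v1:inf,v2:20,v3:inf,v4:0,v5:23,v6:36
step 3: dist = v0:19,v1:40,v2:20,v3:21,v4:0,v5:23,v6:36
step 4: dist = v0:19,v1:40,v2:20,v3:21,v4:0,v5:23,v6:33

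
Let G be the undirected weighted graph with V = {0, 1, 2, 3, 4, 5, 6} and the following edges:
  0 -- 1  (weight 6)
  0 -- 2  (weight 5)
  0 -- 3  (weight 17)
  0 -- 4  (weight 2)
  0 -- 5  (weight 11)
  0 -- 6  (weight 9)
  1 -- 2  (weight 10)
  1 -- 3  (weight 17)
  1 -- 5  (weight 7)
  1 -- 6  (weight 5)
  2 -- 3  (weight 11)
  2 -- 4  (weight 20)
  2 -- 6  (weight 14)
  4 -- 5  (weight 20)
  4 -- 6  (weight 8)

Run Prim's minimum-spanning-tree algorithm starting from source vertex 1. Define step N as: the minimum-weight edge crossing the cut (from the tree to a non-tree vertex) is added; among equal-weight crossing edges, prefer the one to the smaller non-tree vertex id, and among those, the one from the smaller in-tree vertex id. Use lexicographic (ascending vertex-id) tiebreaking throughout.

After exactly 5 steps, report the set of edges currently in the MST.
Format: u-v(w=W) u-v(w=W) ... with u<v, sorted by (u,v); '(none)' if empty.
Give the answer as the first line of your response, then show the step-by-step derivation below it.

0-1(w=6) 0-2(w=5) 0-4(w=2) 1-5(w=7) 1-6(w=5)

step 1: add edge 1-6 (w=5); MST = {1-6(w=5)}
step 2: add edge 0-1 (w=6); MST = {0-1(w=6) 1-6(w=5)}
step 3: add edge 0-4 (w=2); MST = {0-1(w=6) 0-4(w=2) 1-6(w=5)}
step 4: add edge 0-2 (w=5); MST = {0-1(w=6) 0-2(w=5) 0-4(w=2) 1-6(w=5)}
step 5: add edge 1-5 (w=7); MST = {0-1(w=6) 0-2(w=5) 0-4(w=2) 1-5(w=7) 1-6(w=5)}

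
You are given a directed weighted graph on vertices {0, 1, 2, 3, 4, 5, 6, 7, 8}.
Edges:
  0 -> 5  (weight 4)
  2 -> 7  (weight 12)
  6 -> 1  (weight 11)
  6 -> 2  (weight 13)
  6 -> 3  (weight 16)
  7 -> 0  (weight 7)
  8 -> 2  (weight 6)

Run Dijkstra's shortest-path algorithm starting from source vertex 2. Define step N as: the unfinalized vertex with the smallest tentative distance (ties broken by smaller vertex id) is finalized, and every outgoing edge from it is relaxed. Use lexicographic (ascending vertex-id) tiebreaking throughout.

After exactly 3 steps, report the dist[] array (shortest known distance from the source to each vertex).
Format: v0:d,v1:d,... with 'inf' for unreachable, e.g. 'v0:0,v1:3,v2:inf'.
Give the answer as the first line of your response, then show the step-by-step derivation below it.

v0:19,v1:inf,v2:0,v3:inf,v4:inf,v5:23,v6:inf,v7:12,v8:inf

step 1: dist = v0:inf,v1:inf,v2:0,v3:inf,v4:inf,v5:inf,v6:inf,v7:12,v8:inf
step 2: dist = v0:19,v1:inf,v2:0,v3:inf,v4:inf,v5:inf,v6:inf,v7:12,v8:inf
step 3: dist = v0:19,v1:inf,v2:0,v3:inf,v4:inf,v5:23,v6:inf,v7:12,v8:inf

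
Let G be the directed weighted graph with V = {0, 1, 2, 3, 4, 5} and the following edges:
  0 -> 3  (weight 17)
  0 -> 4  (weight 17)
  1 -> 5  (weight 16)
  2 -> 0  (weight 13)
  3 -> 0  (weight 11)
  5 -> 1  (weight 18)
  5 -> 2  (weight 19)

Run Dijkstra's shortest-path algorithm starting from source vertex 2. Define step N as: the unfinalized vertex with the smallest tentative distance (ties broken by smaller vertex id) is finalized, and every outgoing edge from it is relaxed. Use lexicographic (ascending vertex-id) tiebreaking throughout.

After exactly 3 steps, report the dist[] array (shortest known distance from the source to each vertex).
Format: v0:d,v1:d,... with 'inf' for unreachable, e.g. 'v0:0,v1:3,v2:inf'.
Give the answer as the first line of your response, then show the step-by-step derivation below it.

v0:13,v1:inf,v2:0,v3:30,v4:30,v5:inf

step 1: dist = v0:13,v1:inf,v2:0,v3:inf,v4:inf,v5:inf
step 2: dist = v0:13,v1:inf,v2:0,v3:30,v4:30,v5:inf
step 3: dist = v0:13,v1:inf,v2:0,v3:30,v4:30,v5:inf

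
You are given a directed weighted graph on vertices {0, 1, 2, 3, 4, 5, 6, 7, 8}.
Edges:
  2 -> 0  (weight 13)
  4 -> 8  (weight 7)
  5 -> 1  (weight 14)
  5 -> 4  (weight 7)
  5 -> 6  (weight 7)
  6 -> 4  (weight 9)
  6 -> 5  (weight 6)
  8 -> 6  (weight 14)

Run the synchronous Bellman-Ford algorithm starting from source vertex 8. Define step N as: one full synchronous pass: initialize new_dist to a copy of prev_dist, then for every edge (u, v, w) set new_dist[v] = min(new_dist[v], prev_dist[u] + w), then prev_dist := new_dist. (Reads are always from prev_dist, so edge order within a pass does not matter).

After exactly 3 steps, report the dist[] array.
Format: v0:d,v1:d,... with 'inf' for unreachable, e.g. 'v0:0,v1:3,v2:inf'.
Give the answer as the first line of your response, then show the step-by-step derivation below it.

v0:inf,v1:34,v2:inf,v3:inf,v4:23,v5:20,v6:14,v7:inf,v8:0

step 1: dist = v0:inf,v1:inf,v2:inf,v3:inf,v4:inf,v5:inf,v6:14,v7:inf,v8:0
step 2: dist = v0:inf,v1:inf,v2:inf,v3:inf,v4:23,v5:20,v6:14,v7:inf,v8:0
step 3: dist = v0:inf,v1:34,v2:inf,v3:inf,v4:23,v5:20,v6:14,v7:inf,v8:0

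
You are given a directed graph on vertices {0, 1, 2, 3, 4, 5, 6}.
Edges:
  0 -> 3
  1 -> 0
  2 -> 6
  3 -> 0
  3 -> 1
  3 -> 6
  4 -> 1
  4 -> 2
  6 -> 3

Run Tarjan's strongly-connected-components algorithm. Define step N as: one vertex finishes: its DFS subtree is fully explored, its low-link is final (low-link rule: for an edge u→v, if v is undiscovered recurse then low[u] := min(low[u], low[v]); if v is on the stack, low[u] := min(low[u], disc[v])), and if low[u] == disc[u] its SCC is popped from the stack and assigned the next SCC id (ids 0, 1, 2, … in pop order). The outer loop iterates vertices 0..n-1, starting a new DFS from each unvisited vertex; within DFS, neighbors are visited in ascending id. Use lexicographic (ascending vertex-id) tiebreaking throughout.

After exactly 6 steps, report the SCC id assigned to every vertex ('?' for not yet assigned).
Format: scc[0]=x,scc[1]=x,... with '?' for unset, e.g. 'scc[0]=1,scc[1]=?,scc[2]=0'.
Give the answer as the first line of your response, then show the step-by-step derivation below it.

scc[0]=0,scc[1]=0,scc[2]=1,scc[3]=0,scc[4]=2,scc[5]=?,scc[6]=0

step 1: low=(low[0]=0,low[1]=0,low[2]=?,low[3]=0,low[4]=?,low[5]=?,low[6]=?); scc=(scc[0]=?,scc[1]=?,scc[2]=?,scc[3]=?,scc[4]=?,scc[5]=?,scc[6]=?)
step 2: low=(low[0]=0,low[1]=0,low[2]=?,low[3]=0,low[4]=?,low[5]=?,low[6]=1); scc=(scc[0]=?,scc[1]=?,scc[2]=?,scc[3]=?,scc[4]=?,scc[5]=?,scc[6]=?)
step 3: low=(low[0]=0,low[1]=0,low[2]=?,low[3]=0,low[4]=?,low[5]=?,low[6]=1); scc=(scc[0]=?,scc[1]=?,scc[2]=?,scc[3]=?,scc[4]=?,scc[5]=?,scc[6]=?)
step 4: low=(low[0]=0,low[1]=0,low[2]=?,low[3]=0,low[4]=?,low[5]=?,low[6]=1); scc=(scc[0]=0,scc[1]=0,scc[2]=?,scc[3]=0,scc[4]=?,scc[5]=?,scc[6]=0)
step 5: low=(low[0]=0,low[1]=0,low[2]=4,low[3]=0,low[4]=?,low[5]=?,low[6]=1); scc=(scc[0]=0,scc[1]=0,scc[2]=1,scc[3]=0,scc[4]=?,scc[5]=?,scc[6]=0)
step 6: low=(low[0]=0,low[1]=0,low[2]=4,low[3]=0,low[4]=5,low[5]=?,low[6]=1); scc=(scc[0]=0,scc[1]=0,scc[2]=1,scc[3]=0,scc[4]=2,scc[5]=?,scc[6]=0)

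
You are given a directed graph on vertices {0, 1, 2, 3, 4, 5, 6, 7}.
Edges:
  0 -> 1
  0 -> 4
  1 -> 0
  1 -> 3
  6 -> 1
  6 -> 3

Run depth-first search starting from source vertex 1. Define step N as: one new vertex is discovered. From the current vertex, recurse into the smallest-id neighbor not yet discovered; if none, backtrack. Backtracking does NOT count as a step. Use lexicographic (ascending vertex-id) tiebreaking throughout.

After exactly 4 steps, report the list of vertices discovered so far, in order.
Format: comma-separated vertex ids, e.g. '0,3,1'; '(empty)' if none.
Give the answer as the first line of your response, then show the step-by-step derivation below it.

1,0,4,3

step 1: discover 1; path=1; order=1
step 2: discover 0; path=1>0; order=1,0
step 3: discover 4; path=1>0>4; order=1,0,4
step 4: discover 3; path=1>3; order=1,0,4,3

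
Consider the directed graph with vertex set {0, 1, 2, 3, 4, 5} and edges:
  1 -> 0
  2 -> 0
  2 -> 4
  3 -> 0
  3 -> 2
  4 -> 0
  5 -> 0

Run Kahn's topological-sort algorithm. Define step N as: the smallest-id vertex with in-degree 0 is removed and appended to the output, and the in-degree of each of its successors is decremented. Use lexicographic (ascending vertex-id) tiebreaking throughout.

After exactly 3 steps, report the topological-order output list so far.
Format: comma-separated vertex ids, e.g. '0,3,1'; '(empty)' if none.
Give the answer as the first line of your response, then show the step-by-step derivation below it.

1,3,2

step 1: output 1; order=[1]; indeg=(4,0,1,0,1,0)
step 2: output 3; order=[1,3]; indeg=(3,0,0,0,1,0)
step 3: output 2; order=[1,3,2]; indeg=(2,0,0,0,0,0)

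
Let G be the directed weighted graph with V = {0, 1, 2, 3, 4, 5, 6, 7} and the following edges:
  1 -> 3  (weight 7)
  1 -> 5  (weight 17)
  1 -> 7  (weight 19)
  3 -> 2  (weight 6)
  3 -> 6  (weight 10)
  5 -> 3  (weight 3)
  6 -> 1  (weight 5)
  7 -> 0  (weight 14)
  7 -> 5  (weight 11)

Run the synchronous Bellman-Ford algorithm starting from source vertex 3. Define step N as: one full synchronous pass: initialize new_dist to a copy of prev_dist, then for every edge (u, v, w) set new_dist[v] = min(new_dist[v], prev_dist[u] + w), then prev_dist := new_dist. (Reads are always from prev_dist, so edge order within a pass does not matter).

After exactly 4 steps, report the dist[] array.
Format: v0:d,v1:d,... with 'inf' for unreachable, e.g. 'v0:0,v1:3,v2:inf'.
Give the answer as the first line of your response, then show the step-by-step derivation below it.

v0:48,v1:15,v2:6,v3:0,v4:inf,v5:32,v6:10,v7:34

step 1: dist = v0:inf,v1:inf,v2:6,v3:0,v4:inf,v5:inf,v6:10,v7:inf
step 2: dist = v0:inf,v1:15,v2:6,v3:0,v4:inf,v5:inf,v6:10,v7:inf
step 3: dist = v0:inf,v1:15,v2:6,v3:0,v4:inf,v5:32,v6:10,v7:34
step 4: dist = v0:48,v1:15,v2:6,v3:0,v4:inf,v5:32,v6:10,v7:34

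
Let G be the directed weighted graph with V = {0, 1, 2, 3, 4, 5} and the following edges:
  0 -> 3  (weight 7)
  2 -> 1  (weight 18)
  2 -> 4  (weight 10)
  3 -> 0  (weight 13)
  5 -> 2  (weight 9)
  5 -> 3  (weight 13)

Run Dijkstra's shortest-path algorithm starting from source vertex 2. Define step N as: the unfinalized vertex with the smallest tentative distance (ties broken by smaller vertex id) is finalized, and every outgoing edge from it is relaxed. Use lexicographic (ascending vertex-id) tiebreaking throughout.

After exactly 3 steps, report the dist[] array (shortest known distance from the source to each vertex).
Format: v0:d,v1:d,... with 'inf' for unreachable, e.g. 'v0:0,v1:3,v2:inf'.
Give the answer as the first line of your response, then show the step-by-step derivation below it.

v0:inf,v1:18,v2:0,v3:inf,v4:10,v5:inf

step 1: dist = v0:inf,v1:18,v2:0,v3:inf,v4:10,v5:inf
step 2: dist = v0:inf,v1:18,v2:0,v3:inf,v4:10,v5:inf
step 3: dist = v0:inf,v1:18,v2:0,v3:inf,v4:10,v5:inf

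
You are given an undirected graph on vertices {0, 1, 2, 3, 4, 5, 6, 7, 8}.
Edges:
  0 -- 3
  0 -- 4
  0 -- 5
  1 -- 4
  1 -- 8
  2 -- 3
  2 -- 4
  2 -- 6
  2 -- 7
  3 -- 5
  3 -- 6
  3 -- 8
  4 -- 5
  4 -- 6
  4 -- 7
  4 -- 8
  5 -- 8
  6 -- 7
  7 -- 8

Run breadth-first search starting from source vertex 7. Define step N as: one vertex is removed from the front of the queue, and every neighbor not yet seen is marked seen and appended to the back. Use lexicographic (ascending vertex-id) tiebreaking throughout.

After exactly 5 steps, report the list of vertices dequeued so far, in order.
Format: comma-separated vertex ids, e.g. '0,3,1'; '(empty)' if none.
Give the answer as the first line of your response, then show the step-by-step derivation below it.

7,2,4,6,8

step 1: dequeue 7; queue=[2,4,6,8]; order=7
step 2: dequeue 2; queue=[4,6,8,3]; order=7,2
step 3: dequeue 4; queue=[6,8,3,0,1,5]; order=7,2,4
step 4: dequeue 6; queue=[8,3,0,1,5]; order=7,2,4,6
step 5: dequeue 8; queue=[3,0,1,5]; order=7,2,4,6,8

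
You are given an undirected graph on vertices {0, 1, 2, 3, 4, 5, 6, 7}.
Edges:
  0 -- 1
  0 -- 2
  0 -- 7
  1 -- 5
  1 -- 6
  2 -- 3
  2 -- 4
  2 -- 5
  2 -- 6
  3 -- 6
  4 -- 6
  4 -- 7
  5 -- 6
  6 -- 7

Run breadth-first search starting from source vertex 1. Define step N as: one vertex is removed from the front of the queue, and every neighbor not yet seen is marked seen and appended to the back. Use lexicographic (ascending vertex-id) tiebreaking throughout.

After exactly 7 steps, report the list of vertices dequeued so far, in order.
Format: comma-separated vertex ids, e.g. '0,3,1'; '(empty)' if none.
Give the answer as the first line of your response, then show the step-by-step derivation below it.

1,0,5,6,2,7,3

step 1: dequeue 1; queue=[0,5,6]; order=1
step 2: dequeue 0; queue=[5,6,2,7]; order=1,0
step 3: dequeue 5; queue=[6,2,7]; order=1,0,5
step 4: dequeue 6; queue=[2,7,3,4]; order=1,0,5,6
step 5: dequeue 2; queue=[7,3,4]; order=1,0,5,6,2
step 6: dequeue 7; queue=[3,4]; order=1,0,5,6,2,7
step 7: dequeue 3; queue=[4]; order=1,0,5,6,2,7,3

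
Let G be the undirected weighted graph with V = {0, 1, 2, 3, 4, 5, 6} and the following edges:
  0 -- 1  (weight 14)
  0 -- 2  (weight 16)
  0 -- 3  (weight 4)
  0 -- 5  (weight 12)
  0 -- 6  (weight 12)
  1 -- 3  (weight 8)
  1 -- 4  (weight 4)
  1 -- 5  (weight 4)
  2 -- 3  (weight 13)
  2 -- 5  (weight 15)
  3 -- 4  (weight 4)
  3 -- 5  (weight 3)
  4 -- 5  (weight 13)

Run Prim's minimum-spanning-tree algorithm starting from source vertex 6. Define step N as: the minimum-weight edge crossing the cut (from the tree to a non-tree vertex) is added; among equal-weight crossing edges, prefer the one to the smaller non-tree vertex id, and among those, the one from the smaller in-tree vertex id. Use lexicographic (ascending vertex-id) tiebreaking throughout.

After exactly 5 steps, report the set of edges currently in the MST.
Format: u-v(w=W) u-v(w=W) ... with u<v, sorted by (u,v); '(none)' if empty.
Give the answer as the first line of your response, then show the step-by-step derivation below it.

0-3(w=4) 0-6(w=12) 1-4(w=4) 1-5(w=4) 3-5(w=3)

step 1: add edge 0-6 (w=12); MST = {0-6(w=12)}
step 2: add edge 0-3 (w=4); MST = {0-3(w=4) 0-6(w=12)}
step 3: add edge 3-5 (w=3); MST = {0-3(w=4) 0-6(w=12) 3-5(w=3)}
step 4: add edge 1-5 (w=4); MST = {0-3(w=4) 0-6(w=12) 1-5(w=4) 3-5(w=3)}
step 5: add edge 1-4 (w=4); MST = {0-3(w=4) 0-6(w=12) 1-4(w=4) 1-5(w=4) 3-5(w=3)}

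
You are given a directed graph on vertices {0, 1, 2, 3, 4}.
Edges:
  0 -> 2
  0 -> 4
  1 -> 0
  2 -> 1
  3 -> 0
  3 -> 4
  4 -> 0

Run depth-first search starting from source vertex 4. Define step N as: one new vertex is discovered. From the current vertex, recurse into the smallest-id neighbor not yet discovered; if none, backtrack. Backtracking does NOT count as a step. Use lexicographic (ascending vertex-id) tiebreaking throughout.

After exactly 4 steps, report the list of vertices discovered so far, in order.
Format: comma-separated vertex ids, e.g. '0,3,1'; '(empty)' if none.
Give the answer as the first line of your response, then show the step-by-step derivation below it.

4,0,2,1

step 1: discover 4; path=4; order=4
step 2: discover 0; path=4>0; order=4,0
step 3: discover 2; path=4>0>2; order=4,0,2
step 4: discover 1; path=4>0>2>1; order=4,0,2,1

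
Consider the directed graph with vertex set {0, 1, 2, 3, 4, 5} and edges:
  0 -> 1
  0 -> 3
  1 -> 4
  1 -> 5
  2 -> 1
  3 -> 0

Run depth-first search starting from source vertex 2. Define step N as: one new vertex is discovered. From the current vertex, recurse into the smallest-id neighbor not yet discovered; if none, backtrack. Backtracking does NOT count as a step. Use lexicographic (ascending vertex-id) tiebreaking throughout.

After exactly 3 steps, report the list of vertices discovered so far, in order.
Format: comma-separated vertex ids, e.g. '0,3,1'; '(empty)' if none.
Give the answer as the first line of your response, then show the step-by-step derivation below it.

2,1,4

step 1: discover 2; path=2; order=2
step 2: discover 1; path=2>1; order=2,1
step 3: discover 4; path=2>1>4; order=2,1,4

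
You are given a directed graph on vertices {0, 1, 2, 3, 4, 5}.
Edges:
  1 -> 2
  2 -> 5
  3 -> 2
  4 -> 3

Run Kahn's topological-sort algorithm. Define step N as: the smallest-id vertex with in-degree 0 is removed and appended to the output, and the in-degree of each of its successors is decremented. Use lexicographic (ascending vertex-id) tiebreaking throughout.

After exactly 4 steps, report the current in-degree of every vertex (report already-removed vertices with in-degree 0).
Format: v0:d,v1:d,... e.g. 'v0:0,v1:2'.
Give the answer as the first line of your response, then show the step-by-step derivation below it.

v0:0,v1:0,v2:0,v3:0,v4:0,v5:1

step 1: output 0; order=[0]; indeg=(0,0,2,1,0,1)
step 2: output 1; order=[0,1]; indeg=(0,0,1,1,0,1)
step 3: output 4; order=[0,1,4]; indeg=(0,0,1,0,0,1)
step 4: output 3; order=[0,1,4,3]; indeg=(0,0,0,0,0,1)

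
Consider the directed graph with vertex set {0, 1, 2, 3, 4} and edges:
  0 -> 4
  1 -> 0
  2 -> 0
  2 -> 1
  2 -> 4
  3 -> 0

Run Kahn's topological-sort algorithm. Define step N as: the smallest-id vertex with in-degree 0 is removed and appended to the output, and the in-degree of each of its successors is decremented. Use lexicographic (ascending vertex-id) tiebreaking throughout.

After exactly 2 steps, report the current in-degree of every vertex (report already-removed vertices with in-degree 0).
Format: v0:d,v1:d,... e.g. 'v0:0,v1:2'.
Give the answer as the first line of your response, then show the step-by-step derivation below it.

v0:1,v1:0,v2:0,v3:0,v4:1

step 1: output 2; order=[2]; indeg=(2,0,0,0,1)
step 2: output 1; order=[2,1]; indeg=(1,0,0,0,1)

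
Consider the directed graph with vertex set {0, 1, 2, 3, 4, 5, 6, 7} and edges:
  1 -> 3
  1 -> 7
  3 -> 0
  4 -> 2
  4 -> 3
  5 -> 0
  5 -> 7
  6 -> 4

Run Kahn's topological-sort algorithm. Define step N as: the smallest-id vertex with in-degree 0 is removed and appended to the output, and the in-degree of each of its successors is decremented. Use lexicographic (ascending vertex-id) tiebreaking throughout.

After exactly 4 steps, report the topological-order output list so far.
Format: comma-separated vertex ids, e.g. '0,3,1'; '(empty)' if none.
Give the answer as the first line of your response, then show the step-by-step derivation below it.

1,5,6,4

step 1: output 1; order=[1]; indeg=(2,0,1,1,1,0,0,1)
step 2: output 5; order=[1,5]; indeg=(1,0,1,1,1,0,0,0)
step 3: output 6; order=[1,5,6]; indeg=(1,0,1,1,0,0,0,0)
step 4: output 4; order=[1,5,6,4]; indeg=(1,0,0,0,0,0,0,0)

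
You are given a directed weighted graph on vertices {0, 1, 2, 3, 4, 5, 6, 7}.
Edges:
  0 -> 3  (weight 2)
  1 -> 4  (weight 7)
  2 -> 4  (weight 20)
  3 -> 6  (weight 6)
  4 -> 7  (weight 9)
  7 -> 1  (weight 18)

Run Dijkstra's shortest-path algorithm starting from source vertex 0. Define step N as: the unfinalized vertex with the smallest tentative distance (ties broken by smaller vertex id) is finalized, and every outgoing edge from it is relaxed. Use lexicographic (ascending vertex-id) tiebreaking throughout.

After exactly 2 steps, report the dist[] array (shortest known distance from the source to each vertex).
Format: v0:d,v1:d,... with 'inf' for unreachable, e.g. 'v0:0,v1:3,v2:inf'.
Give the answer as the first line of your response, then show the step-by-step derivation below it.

v0:0,v1:inf,v2:inf,v3:2,v4:inf,v5:inf,v6:8,v7:inf

step 1: dist = v0:0,v1:inf,v2:inf,v3:2,v4:inf,v5:inf,v6:inf,v7:inf
step 2: dist = v0:0,v1:inf,v2:inf,v3:2,v4:inf,v5:inf,v6:8,v7:inf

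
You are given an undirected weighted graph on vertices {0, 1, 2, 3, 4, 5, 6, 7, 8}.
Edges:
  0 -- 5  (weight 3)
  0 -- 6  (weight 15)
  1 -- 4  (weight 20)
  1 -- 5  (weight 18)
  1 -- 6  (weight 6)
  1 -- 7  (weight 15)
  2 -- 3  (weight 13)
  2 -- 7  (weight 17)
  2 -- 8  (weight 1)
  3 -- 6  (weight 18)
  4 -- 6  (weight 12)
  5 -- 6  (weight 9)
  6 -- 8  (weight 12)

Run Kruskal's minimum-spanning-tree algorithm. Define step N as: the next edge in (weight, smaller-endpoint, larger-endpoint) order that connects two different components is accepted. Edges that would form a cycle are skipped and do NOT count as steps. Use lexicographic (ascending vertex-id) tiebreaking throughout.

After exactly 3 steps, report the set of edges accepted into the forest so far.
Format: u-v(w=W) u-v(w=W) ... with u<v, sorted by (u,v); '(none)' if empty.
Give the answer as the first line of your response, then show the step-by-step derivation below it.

0-5(w=3) 1-6(w=6) 2-8(w=1)

step 1: add edge 2-8 (w=1); MST = {2-8(w=1)}
step 2: add edge 0-5 (w=3); MST = {0-5(w=3) 2-8(w=1)}
step 3: add edge 1-6 (w=6); MST = {0-5(w=3) 1-6(w=6) 2-8(w=1)}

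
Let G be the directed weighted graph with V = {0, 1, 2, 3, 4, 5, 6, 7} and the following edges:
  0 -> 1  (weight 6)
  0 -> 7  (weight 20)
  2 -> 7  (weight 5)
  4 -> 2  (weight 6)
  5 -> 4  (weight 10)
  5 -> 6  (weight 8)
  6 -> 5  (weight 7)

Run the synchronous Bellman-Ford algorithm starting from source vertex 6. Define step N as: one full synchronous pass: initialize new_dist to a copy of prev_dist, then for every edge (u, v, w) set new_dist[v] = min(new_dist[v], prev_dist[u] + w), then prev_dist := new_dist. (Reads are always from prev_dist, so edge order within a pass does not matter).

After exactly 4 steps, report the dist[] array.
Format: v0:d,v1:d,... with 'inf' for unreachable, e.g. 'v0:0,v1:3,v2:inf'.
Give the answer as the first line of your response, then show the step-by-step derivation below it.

v0:inf,v1:inf,v2:23,v3:inf,v4:17,v5:7,v6:0,v7:28

step 1: dist = v0:inf,v1:inf,v2:inf,v3:inf,v4:inf,v5:7,v6:0,v7:inf
step 2: dist = v0:inf,v1:inf,v2:inf,v3:inf,v4:17,v5:7,v6:0,v7:inf
step 3: dist = v0:inf,v1:inf,v2:23,v3:inf,v4:17,v5:7,v6:0,v7:inf
step 4: dist = v0:inf,v1:inf,v2:23,v3:inf,v4:17,v5:7,v6:0,v7:28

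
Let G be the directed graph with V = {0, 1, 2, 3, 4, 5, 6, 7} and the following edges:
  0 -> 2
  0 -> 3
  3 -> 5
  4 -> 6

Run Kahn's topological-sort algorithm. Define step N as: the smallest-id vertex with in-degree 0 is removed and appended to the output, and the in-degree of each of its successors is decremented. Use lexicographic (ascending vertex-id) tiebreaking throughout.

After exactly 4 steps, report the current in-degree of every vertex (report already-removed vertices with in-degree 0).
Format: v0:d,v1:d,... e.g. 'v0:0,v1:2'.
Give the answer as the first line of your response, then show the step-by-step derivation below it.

v0:0,v1:0,v2:0,v3:0,v4:0,v5:0,v6:1,v7:0

step 1: output 0; order=[0]; indeg=(0,0,0,0,0,1,1,0)
step 2: output 1; order=[0,1]; indeg=(0,0,0,0,0,1,1,0)
step 3: output 2; order=[0,1,2]; indeg=(0,0,0,0,0,1,1,0)
step 4: output 3; order=[0,1,2,3]; indeg=(0,0,0,0,0,0,1,0)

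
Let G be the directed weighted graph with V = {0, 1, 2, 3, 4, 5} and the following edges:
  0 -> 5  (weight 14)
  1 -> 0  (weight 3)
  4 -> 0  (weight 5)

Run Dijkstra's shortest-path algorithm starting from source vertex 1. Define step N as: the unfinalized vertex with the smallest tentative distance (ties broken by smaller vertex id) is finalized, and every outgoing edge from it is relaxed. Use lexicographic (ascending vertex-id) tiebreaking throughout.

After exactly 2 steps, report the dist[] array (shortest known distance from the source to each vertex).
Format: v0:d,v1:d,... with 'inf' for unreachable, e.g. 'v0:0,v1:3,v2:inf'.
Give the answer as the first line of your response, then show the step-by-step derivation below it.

v0:3,v1:0,v2:inf,v3:inf,v4:inf,v5:17

step 1: dist = v0:3,v1:0,v2:inf,v3:inf,v4:inf,v5:inf
step 2: dist = v0:3,v1:0,v2:inf,v3:inf,v4:inf,v5:17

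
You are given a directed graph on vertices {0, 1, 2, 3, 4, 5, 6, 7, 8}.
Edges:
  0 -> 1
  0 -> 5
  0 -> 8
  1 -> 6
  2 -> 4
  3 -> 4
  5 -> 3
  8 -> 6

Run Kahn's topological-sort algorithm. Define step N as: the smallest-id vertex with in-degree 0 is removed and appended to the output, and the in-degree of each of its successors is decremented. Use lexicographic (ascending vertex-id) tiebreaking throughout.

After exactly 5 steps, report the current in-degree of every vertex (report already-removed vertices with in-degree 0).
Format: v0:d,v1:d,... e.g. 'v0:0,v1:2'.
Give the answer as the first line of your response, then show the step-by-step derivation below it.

v0:0,v1:0,v2:0,v3:0,v4:0,v5:0,v6:1,v7:0,v8:0

step 1: output 0; order=[0]; indeg=(0,0,0,1,2,0,2,0,0)
step 2: output 1; order=[0,1]; indeg=(0,0,0,1,2,0,1,0,0)
step 3: output 2; order=[0,1,2]; indeg=(0,0,0,1,1,0,1,0,0)
step 4: output 5; order=[0,1,2,5]; indeg=(0,0,0,0,1,0,1,0,0)
step 5: output 3; order=[0,1,2,5,3]; indeg=(0,0,0,0,0,0,1,0,0)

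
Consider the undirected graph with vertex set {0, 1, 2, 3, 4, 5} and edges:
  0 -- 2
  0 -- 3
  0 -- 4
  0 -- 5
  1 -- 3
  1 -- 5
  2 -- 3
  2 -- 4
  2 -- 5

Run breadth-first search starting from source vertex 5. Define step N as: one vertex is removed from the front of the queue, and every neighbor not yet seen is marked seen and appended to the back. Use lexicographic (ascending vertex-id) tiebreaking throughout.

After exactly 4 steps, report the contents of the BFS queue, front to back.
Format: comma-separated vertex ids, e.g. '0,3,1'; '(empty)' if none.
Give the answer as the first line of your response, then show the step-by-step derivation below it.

3,4

step 1: dequeue 5; queue=[0,1,2]; order=5
step 2: dequeue 0; queue=[1,2,3,4]; order=5,0
step 3: dequeue 1; queue=[2,3,4]; order=5,0,1
step 4: dequeue 2; queue=[3,4]; order=5,0,1,2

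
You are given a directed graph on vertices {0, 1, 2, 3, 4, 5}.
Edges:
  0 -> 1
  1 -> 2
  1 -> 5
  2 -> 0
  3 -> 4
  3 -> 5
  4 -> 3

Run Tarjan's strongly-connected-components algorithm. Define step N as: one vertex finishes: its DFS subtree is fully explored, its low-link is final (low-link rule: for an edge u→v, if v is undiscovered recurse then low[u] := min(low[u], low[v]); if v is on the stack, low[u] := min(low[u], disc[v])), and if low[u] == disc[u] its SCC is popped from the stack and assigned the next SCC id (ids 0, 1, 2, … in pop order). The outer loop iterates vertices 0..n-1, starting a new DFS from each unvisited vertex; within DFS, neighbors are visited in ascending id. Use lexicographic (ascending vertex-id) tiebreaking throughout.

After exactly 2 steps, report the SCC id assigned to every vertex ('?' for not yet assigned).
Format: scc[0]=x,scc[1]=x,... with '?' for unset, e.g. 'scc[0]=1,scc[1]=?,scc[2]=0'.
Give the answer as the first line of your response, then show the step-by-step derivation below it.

scc[0]=?,scc[1]=?,scc[2]=?,scc[3]=?,scc[4]=?,scc[5]=0

step 1: low=(low[0]=0,low[1]=1,low[2]=0,low[3]=?,low[4]=?,low[5]=?); scc=(scc[0]=?,scc[1]=?,scc[2]=?,scc[3]=?,scc[4]=?,scc[5]=?)
step 2: low=(low[0]=0,low[1]=0,low[2]=0,low[3]=?,low[4]=?,low[5]=3); scc=(scc[0]=?,scc[1]=?,scc[2]=?,scc[3]=?,scc[4]=?,scc[5]=0)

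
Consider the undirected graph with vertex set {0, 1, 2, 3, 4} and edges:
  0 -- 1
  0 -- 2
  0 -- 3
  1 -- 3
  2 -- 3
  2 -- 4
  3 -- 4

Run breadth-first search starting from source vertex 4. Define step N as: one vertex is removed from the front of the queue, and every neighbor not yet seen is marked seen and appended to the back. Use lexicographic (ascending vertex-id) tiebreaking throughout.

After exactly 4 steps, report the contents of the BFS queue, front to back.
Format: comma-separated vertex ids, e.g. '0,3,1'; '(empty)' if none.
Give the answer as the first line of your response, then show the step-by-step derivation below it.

1

step 1: dequeue 4; queue=[2,3]; order=4
step 2: dequeue 2; queue=[3,0]; order=4,2
step 3: dequeue 3; queue=[0,1]; order=4,2,3
step 4: dequeue 0; queue=[1]; order=4,2,3,0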